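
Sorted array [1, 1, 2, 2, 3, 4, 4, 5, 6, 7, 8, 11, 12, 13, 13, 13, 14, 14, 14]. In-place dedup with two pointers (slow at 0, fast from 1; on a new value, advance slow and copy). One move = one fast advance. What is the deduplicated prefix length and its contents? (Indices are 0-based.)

length 12; prefix = [1, 2, 3, 4, 5, 6, 7, 8, 11, 12, 13, 14]

(s=0,f=1) a[fast]=1=a[slow] dup → fast++
(s=0,f=2) a[fast]=2≠a[slow]=1 write a[1]=2 → slow++,fast++
(s=1,f=3) a[fast]=2=a[slow] dup → fast++
(s=1,f=4) a[fast]=3≠a[slow]=2 write a[2]=3 → slow++,fast++
(s=2,f=5) a[fast]=4≠a[slow]=3 write a[3]=4 → slow++,fast++
(s=3,f=6) a[fast]=4=a[slow] dup → fast++
(s=3,f=7) a[fast]=5≠a[slow]=4 write a[4]=5 → slow++,fast++
(s=4,f=8) a[fast]=6≠a[slow]=5 write a[5]=6 → slow++,fast++
(s=5,f=9) a[fast]=7≠a[slow]=6 write a[6]=7 → slow++,fast++
(s=6,f=10) a[fast]=8≠a[slow]=7 write a[7]=8 → slow++,fast++
(s=7,f=11) a[fast]=11≠a[slow]=8 write a[8]=11 → slow++,fast++
(s=8,f=12) a[fast]=12≠a[slow]=11 write a[9]=12 → slow++,fast++
(s=9,f=13) a[fast]=13≠a[slow]=12 write a[10]=13 → slow++,fast++
(s=10,f=14) a[fast]=13=a[slow] dup → fast++
(s=10,f=15) a[fast]=13=a[slow] dup → fast++
(s=10,f=16) a[fast]=14≠a[slow]=13 write a[11]=14 → slow++,fast++
(s=11,f=17) a[fast]=14=a[slow] dup → fast++
(s=11,f=18) a[fast]=14=a[slow] dup → fast++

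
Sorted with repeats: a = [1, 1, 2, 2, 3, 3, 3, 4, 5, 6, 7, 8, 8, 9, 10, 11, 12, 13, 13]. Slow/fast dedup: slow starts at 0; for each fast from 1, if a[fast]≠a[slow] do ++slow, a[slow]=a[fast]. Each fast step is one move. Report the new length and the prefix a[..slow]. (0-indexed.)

slow=0 fast=1: a[fast]=1=a[slow] dup, fast++
slow=0 fast=2: a[fast]=2≠a[slow]=1 write a[1]=2, slow++,fast++
slow=1 fast=3: a[fast]=2=a[slow] dup, fast++
slow=1 fast=4: a[fast]=3≠a[slow]=2 write a[2]=3, slow++,fast++
slow=2 fast=5: a[fast]=3=a[slow] dup, fast++
slow=2 fast=6: a[fast]=3=a[slow] dup, fast++
slow=2 fast=7: a[fast]=4≠a[slow]=3 write a[3]=4, slow++,fast++
slow=3 fast=8: a[fast]=5≠a[slow]=4 write a[4]=5, slow++,fast++
slow=4 fast=9: a[fast]=6≠a[slow]=5 write a[5]=6, slow++,fast++
slow=5 fast=10: a[fast]=7≠a[slow]=6 write a[6]=7, slow++,fast++
slow=6 fast=11: a[fast]=8≠a[slow]=7 write a[7]=8, slow++,fast++
slow=7 fast=12: a[fast]=8=a[slow] dup, fast++
slow=7 fast=13: a[fast]=9≠a[slow]=8 write a[8]=9, slow++,fast++
slow=8 fast=14: a[fast]=10≠a[slow]=9 write a[9]=10, slow++,fast++
slow=9 fast=15: a[fast]=11≠a[slow]=10 write a[10]=11, slow++,fast++
slow=10 fast=16: a[fast]=12≠a[slow]=11 write a[11]=12, slow++,fast++
slow=11 fast=17: a[fast]=13≠a[slow]=12 write a[12]=13, slow++,fast++
slow=12 fast=18: a[fast]=13=a[slow] dup, fast++

length 13; prefix = [1, 2, 3, 4, 5, 6, 7, 8, 9, 10, 11, 12, 13]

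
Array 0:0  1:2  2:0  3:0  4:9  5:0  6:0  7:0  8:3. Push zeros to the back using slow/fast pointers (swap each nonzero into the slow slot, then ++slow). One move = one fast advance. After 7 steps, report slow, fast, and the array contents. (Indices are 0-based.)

(s=0,f=0) a[fast]=0 → fast++
(s=0,f=1) a[fast]=2≠0 swap→a[0]=2 → slow++,fast++
(s=1,f=2) a[fast]=0 → fast++
(s=1,f=3) a[fast]=0 → fast++
(s=1,f=4) a[fast]=9≠0 swap→a[1]=9 → slow++,fast++
(s=2,f=5) a[fast]=0 → fast++
(s=2,f=6) a[fast]=0 → fast++

slow=2, fast=7, a=[2, 9, 0, 0, 0, 0, 0, 0, 3]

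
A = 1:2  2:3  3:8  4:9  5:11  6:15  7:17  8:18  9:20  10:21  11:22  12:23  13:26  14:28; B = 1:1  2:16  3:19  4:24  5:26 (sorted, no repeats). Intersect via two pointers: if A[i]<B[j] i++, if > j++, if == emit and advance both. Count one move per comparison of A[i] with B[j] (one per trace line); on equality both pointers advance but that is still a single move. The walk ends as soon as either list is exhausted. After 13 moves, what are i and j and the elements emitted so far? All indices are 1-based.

i=11, j=4, emitted=[]

[i=1,j=1] 2>1 → j++
[i=1,j=2] 2<16 → i++
[i=2,j=2] 3<16 → i++
[i=3,j=2] 8<16 → i++
[i=4,j=2] 9<16 → i++
[i=5,j=2] 11<16 → i++
[i=6,j=2] 15<16 → i++
[i=7,j=2] 17>16 → j++
[i=7,j=3] 17<19 → i++
[i=8,j=3] 18<19 → i++
[i=9,j=3] 20>19 → j++
[i=9,j=4] 20<24 → i++
[i=10,j=4] 21<24 → i++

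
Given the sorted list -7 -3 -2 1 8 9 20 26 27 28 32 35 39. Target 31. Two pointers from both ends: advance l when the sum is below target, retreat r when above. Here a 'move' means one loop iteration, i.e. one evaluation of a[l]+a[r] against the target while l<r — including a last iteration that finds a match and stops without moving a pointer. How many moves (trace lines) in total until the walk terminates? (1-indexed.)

l=1 r=13: -7+39=32 >31, r--
l=1 r=12: -7+35=28 <31, l++
l=2 r=12: -3+35=32 >31, r--
l=2 r=11: -3+32=29 <31, l++
l=3 r=11: -2+32=30 <31, l++
l=4 r=11: 1+32=33 >31, r--
l=4 r=10: 1+28=29 <31, l++
l=5 r=10: 8+28=36 >31, r--
l=5 r=9: 8+27=35 >31, r--
l=5 r=8: 8+26=34 >31, r--
l=5 r=7: 8+20=28 <31, l++
l=6 r=7: 9+20=29 <31, l++

12 moves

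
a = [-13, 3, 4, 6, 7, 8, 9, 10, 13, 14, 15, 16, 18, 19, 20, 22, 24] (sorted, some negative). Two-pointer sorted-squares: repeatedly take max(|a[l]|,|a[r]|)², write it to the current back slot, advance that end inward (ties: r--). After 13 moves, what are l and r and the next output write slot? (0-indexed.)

l=1, r=4, next write slot=3

l=0 r=16: |-13|<=|24| out[16]=576, r--
l=0 r=15: |-13|<=|22| out[15]=484, r--
l=0 r=14: |-13|<=|20| out[14]=400, r--
l=0 r=13: |-13|<=|19| out[13]=361, r--
l=0 r=12: |-13|<=|18| out[12]=324, r--
l=0 r=11: |-13|<=|16| out[11]=256, r--
l=0 r=10: |-13|<=|15| out[10]=225, r--
l=0 r=9: |-13|<=|14| out[9]=196, r--
l=0 r=8: |-13|<=|13| out[8]=169, r--
l=0 r=7: |-13|>|10| out[7]=169, l++
l=1 r=7: |3|<=|10| out[6]=100, r--
l=1 r=6: |3|<=|9| out[5]=81, r--
l=1 r=5: |3|<=|8| out[4]=64, r--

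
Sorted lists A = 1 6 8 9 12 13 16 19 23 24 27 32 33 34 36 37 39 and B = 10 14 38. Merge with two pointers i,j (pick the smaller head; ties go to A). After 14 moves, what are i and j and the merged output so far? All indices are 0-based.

i=12, j=2, merged so far=[1, 6, 8, 9, 10, 12, 13, 14, 16, 19, 23, 24, 27, 32]

i=0 j=0: A[i]=1<=B[j]=10 take 1, i++
i=1 j=0: A[i]=6<=B[j]=10 take 6, i++
i=2 j=0: A[i]=8<=B[j]=10 take 8, i++
i=3 j=0: A[i]=9<=B[j]=10 take 9, i++
i=4 j=0: A[i]=12>B[j]=10 take 10, j++
i=4 j=1: A[i]=12<=B[j]=14 take 12, i++
i=5 j=1: A[i]=13<=B[j]=14 take 13, i++
i=6 j=1: A[i]=16>B[j]=14 take 14, j++
i=6 j=2: A[i]=16<=B[j]=38 take 16, i++
i=7 j=2: A[i]=19<=B[j]=38 take 19, i++
i=8 j=2: A[i]=23<=B[j]=38 take 23, i++
i=9 j=2: A[i]=24<=B[j]=38 take 24, i++
i=10 j=2: A[i]=27<=B[j]=38 take 27, i++
i=11 j=2: A[i]=32<=B[j]=38 take 32, i++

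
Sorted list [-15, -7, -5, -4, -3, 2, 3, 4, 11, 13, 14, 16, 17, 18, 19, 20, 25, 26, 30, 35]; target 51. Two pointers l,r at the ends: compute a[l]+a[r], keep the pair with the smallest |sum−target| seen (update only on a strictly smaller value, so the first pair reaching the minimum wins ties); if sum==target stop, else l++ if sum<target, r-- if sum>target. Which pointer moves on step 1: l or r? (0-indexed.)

[0,19] -15+35=20 d=31 * → l++

l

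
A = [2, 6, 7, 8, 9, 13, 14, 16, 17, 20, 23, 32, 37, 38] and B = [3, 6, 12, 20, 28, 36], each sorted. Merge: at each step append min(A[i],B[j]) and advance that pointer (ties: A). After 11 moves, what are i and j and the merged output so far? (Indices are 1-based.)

i=9, j=4, merged so far=[2, 3, 6, 6, 7, 8, 9, 12, 13, 14, 16]

i=1 j=1: A[i]=2<=B[j]=3 take 2, i++
i=2 j=1: A[i]=6>B[j]=3 take 3, j++
i=2 j=2: A[i]=6<=B[j]=6 take 6, i++
i=3 j=2: A[i]=7>B[j]=6 take 6, j++
i=3 j=3: A[i]=7<=B[j]=12 take 7, i++
i=4 j=3: A[i]=8<=B[j]=12 take 8, i++
i=5 j=3: A[i]=9<=B[j]=12 take 9, i++
i=6 j=3: A[i]=13>B[j]=12 take 12, j++
i=6 j=4: A[i]=13<=B[j]=20 take 13, i++
i=7 j=4: A[i]=14<=B[j]=20 take 14, i++
i=8 j=4: A[i]=16<=B[j]=20 take 16, i++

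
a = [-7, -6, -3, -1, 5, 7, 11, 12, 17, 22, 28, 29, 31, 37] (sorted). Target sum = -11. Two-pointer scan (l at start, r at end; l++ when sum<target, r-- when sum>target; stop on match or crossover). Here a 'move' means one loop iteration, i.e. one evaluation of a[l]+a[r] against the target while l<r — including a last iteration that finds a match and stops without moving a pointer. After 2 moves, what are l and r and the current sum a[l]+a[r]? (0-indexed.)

[0,13] -7+37=30 >-11 → r--
[0,12] -7+31=24 >-11 → r--

l=0, r=11, sum=22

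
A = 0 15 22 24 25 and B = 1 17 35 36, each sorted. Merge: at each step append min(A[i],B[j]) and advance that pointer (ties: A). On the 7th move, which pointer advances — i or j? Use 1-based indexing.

i=1 j=1: A[i]=0<=B[j]=1 take 0, i++
i=2 j=1: A[i]=15>B[j]=1 take 1, j++
i=2 j=2: A[i]=15<=B[j]=17 take 15, i++
i=3 j=2: A[i]=22>B[j]=17 take 17, j++
i=3 j=3: A[i]=22<=B[j]=35 take 22, i++
i=4 j=3: A[i]=24<=B[j]=35 take 24, i++
i=5 j=3: A[i]=25<=B[j]=35 take 25, i++

i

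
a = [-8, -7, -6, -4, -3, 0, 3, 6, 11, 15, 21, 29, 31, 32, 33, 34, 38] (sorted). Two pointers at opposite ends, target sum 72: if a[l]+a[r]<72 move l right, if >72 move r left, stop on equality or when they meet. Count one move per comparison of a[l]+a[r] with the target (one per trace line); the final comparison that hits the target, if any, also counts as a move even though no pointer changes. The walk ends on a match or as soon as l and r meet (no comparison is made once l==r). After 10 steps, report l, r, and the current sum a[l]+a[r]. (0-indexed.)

l=10, r=16, sum=59

l=0 r=16: -8+38=30 <72, l++
l=1 r=16: -7+38=31 <72, l++
l=2 r=16: -6+38=32 <72, l++
l=3 r=16: -4+38=34 <72, l++
l=4 r=16: -3+38=35 <72, l++
l=5 r=16: 0+38=38 <72, l++
l=6 r=16: 3+38=41 <72, l++
l=7 r=16: 6+38=44 <72, l++
l=8 r=16: 11+38=49 <72, l++
l=9 r=16: 15+38=53 <72, l++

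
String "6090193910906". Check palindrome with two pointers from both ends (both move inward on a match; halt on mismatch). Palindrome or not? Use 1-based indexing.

[1,13] '6'=='6' → l++,r--
[2,12] '0'=='0' → l++,r--
[3,11] '9'=='9' → l++,r--
[4,10] '0'=='0' → l++,r--
[5,9] '1'=='1' → l++,r--
[6,8] '9'=='9' → l++,r--

palindrome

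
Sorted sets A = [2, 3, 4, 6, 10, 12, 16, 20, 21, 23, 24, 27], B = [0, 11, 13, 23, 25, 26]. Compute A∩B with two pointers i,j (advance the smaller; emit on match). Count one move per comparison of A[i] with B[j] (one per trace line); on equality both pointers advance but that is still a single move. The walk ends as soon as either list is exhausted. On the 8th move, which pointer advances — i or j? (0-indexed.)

i

[i=0,j=0] 2>0 → j++
[i=0,j=1] 2<11 → i++
[i=1,j=1] 3<11 → i++
[i=2,j=1] 4<11 → i++
[i=3,j=1] 6<11 → i++
[i=4,j=1] 10<11 → i++
[i=5,j=1] 12>11 → j++
[i=5,j=2] 12<13 → i++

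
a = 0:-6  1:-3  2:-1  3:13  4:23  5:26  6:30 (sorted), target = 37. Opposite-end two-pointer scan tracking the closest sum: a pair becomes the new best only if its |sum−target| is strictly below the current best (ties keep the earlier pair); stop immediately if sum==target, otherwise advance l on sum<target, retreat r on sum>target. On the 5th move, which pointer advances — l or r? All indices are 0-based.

r

[0,6] -6+30=24 d=13 * → l++
[1,6] -3+30=27 d=10 * → l++
[2,6] -1+30=29 d=8 * → l++
[3,6] 13+30=43 d=6 * → r--
[3,5] 13+26=39 d=2 * → r--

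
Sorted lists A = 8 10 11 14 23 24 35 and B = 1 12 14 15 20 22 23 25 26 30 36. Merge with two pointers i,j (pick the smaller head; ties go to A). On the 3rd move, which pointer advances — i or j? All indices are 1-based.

i=1 j=1: A[i]=8>B[j]=1 take 1, j++
i=1 j=2: A[i]=8<=B[j]=12 take 8, i++
i=2 j=2: A[i]=10<=B[j]=12 take 10, i++

i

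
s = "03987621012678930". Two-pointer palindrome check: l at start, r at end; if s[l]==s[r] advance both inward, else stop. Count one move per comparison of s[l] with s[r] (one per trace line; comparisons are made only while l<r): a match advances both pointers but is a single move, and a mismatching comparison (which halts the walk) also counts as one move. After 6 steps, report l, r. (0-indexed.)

l=0 r=16: '0'=='0', l++,r--
l=1 r=15: '3'=='3', l++,r--
l=2 r=14: '9'=='9', l++,r--
l=3 r=13: '8'=='8', l++,r--
l=4 r=12: '7'=='7', l++,r--
l=5 r=11: '6'=='6', l++,r--

l=6, r=10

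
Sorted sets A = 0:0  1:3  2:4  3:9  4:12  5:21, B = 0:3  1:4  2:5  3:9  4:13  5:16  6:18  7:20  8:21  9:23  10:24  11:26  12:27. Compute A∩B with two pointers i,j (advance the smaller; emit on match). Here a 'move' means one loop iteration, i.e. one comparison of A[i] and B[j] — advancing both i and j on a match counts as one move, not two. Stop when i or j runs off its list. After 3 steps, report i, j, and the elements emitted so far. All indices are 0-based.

[i=0,j=0] 0<3 → i++
[i=1,j=0] 3==3 emit → i++,j++
[i=2,j=1] 4==4 emit → i++,j++

i=3, j=2, emitted=[3, 4]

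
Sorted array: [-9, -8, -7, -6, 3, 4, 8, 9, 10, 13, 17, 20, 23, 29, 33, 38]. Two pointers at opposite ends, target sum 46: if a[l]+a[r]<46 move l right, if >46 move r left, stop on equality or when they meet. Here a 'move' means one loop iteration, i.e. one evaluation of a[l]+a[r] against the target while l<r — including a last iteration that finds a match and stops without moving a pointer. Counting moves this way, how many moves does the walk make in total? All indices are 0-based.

7 moves

[0,15] -9+38=29 <46 → l++
[1,15] -8+38=30 <46 → l++
[2,15] -7+38=31 <46 → l++
[3,15] -6+38=32 <46 → l++
[4,15] 3+38=41 <46 → l++
[5,15] 4+38=42 <46 → l++
[6,15] 8+38=46 → found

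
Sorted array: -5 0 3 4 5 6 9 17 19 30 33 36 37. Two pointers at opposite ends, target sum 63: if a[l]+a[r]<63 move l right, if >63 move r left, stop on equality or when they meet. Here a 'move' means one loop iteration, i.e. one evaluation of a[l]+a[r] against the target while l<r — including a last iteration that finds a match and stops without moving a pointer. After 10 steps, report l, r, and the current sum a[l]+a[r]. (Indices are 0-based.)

[0,12] -5+37=32 <63 → l++
[1,12] 0+37=37 <63 → l++
[2,12] 3+37=40 <63 → l++
[3,12] 4+37=41 <63 → l++
[4,12] 5+37=42 <63 → l++
[5,12] 6+37=43 <63 → l++
[6,12] 9+37=46 <63 → l++
[7,12] 17+37=54 <63 → l++
[8,12] 19+37=56 <63 → l++
[9,12] 30+37=67 >63 → r--

l=9, r=11, sum=66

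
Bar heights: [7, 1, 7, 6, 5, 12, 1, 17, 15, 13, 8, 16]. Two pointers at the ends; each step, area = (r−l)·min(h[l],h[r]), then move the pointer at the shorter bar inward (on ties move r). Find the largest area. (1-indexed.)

l=1 r=12: min(7,16)*11=77 best=77 *, l++
l=2 r=12: min(1,16)*10=10 best=77, l++
l=3 r=12: min(7,16)*9=63 best=77, l++
l=4 r=12: min(6,16)*8=48 best=77, l++
l=5 r=12: min(5,16)*7=35 best=77, l++
l=6 r=12: min(12,16)*6=72 best=77, l++
l=7 r=12: min(1,16)*5=5 best=77, l++
l=8 r=12: min(17,16)*4=64 best=77, r--
l=8 r=11: min(17,8)*3=24 best=77, r--
l=8 r=10: min(17,13)*2=26 best=77, r--
l=8 r=9: min(17,15)*1=15 best=77, r--

max area = 77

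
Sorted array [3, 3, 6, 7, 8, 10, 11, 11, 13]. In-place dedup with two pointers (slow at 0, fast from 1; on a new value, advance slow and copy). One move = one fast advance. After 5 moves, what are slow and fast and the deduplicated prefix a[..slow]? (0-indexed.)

slow=4, fast=6, prefix=[3, 6, 7, 8, 10]

slow=0 fast=1: a[fast]=3=a[slow] dup, fast++
slow=0 fast=2: a[fast]=6≠a[slow]=3 write a[1]=6, slow++,fast++
slow=1 fast=3: a[fast]=7≠a[slow]=6 write a[2]=7, slow++,fast++
slow=2 fast=4: a[fast]=8≠a[slow]=7 write a[3]=8, slow++,fast++
slow=3 fast=5: a[fast]=10≠a[slow]=8 write a[4]=10, slow++,fast++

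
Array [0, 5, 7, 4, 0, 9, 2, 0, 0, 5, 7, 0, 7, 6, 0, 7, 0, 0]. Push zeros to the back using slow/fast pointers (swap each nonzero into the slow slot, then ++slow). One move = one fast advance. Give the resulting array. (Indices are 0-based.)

slow=0 fast=0: a[fast]=0, fast++
slow=0 fast=1: a[fast]=5≠0 swap→a[0]=5, slow++,fast++
slow=1 fast=2: a[fast]=7≠0 swap→a[1]=7, slow++,fast++
slow=2 fast=3: a[fast]=4≠0 swap→a[2]=4, slow++,fast++
slow=3 fast=4: a[fast]=0, fast++
slow=3 fast=5: a[fast]=9≠0 swap→a[3]=9, slow++,fast++
slow=4 fast=6: a[fast]=2≠0 swap→a[4]=2, slow++,fast++
slow=5 fast=7: a[fast]=0, fast++
slow=5 fast=8: a[fast]=0, fast++
slow=5 fast=9: a[fast]=5≠0 swap→a[5]=5, slow++,fast++
slow=6 fast=10: a[fast]=7≠0 swap→a[6]=7, slow++,fast++
slow=7 fast=11: a[fast]=0, fast++
slow=7 fast=12: a[fast]=7≠0 swap→a[7]=7, slow++,fast++
slow=8 fast=13: a[fast]=6≠0 swap→a[8]=6, slow++,fast++
slow=9 fast=14: a[fast]=0, fast++
slow=9 fast=15: a[fast]=7≠0 swap→a[9]=7, slow++,fast++
slow=10 fast=16: a[fast]=0, fast++
slow=10 fast=17: a[fast]=0, fast++

[5, 7, 4, 9, 2, 5, 7, 7, 6, 7, 0, 0, 0, 0, 0, 0, 0, 0]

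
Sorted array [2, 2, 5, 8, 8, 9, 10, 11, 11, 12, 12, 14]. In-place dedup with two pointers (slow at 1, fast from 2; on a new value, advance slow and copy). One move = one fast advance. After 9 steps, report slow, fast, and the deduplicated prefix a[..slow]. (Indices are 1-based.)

slow=7, fast=11, prefix=[2, 5, 8, 9, 10, 11, 12]

(s=1,f=2) a[fast]=2=a[slow] dup → fast++
(s=1,f=3) a[fast]=5≠a[slow]=2 write a[2]=5 → slow++,fast++
(s=2,f=4) a[fast]=8≠a[slow]=5 write a[3]=8 → slow++,fast++
(s=3,f=5) a[fast]=8=a[slow] dup → fast++
(s=3,f=6) a[fast]=9≠a[slow]=8 write a[4]=9 → slow++,fast++
(s=4,f=7) a[fast]=10≠a[slow]=9 write a[5]=10 → slow++,fast++
(s=5,f=8) a[fast]=11≠a[slow]=10 write a[6]=11 → slow++,fast++
(s=6,f=9) a[fast]=11=a[slow] dup → fast++
(s=6,f=10) a[fast]=12≠a[slow]=11 write a[7]=12 → slow++,fast++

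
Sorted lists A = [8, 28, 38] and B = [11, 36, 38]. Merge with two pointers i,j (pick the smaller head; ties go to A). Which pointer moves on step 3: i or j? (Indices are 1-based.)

i=1 j=1: A[i]=8<=B[j]=11 take 8, i++
i=2 j=1: A[i]=28>B[j]=11 take 11, j++
i=2 j=2: A[i]=28<=B[j]=36 take 28, i++

i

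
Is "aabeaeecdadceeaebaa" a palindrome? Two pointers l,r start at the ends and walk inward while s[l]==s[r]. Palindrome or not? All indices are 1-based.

palindrome

l=1 r=19: 'a'=='a', l++,r--
l=2 r=18: 'a'=='a', l++,r--
l=3 r=17: 'b'=='b', l++,r--
l=4 r=16: 'e'=='e', l++,r--
l=5 r=15: 'a'=='a', l++,r--
l=6 r=14: 'e'=='e', l++,r--
l=7 r=13: 'e'=='e', l++,r--
l=8 r=12: 'c'=='c', l++,r--
l=9 r=11: 'd'=='d', l++,r--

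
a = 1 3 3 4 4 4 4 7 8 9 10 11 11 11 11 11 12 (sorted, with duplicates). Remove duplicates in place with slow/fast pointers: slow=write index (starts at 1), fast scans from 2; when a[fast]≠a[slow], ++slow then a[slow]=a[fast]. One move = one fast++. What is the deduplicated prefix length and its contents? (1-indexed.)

(s=1,f=2) a[fast]=3≠a[slow]=1 write a[2]=3 → slow++,fast++
(s=2,f=3) a[fast]=3=a[slow] dup → fast++
(s=2,f=4) a[fast]=4≠a[slow]=3 write a[3]=4 → slow++,fast++
(s=3,f=5) a[fast]=4=a[slow] dup → fast++
(s=3,f=6) a[fast]=4=a[slow] dup → fast++
(s=3,f=7) a[fast]=4=a[slow] dup → fast++
(s=3,f=8) a[fast]=7≠a[slow]=4 write a[4]=7 → slow++,fast++
(s=4,f=9) a[fast]=8≠a[slow]=7 write a[5]=8 → slow++,fast++
(s=5,f=10) a[fast]=9≠a[slow]=8 write a[6]=9 → slow++,fast++
(s=6,f=11) a[fast]=10≠a[slow]=9 write a[7]=10 → slow++,fast++
(s=7,f=12) a[fast]=11≠a[slow]=10 write a[8]=11 → slow++,fast++
(s=8,f=13) a[fast]=11=a[slow] dup → fast++
(s=8,f=14) a[fast]=11=a[slow] dup → fast++
(s=8,f=15) a[fast]=11=a[slow] dup → fast++
(s=8,f=16) a[fast]=11=a[slow] dup → fast++
(s=8,f=17) a[fast]=12≠a[slow]=11 write a[9]=12 → slow++,fast++

length 9; prefix = [1, 3, 4, 7, 8, 9, 10, 11, 12]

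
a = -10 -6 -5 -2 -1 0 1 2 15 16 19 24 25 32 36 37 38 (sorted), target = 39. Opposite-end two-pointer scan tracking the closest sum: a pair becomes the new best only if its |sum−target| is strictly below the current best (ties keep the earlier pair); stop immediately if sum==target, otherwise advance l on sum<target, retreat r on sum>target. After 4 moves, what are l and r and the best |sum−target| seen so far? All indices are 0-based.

l=4, r=16, best |Δ|=3

[0,16] -10+38=28 d=11 * → l++
[1,16] -6+38=32 d=7 * → l++
[2,16] -5+38=33 d=6 * → l++
[3,16] -2+38=36 d=3 * → l++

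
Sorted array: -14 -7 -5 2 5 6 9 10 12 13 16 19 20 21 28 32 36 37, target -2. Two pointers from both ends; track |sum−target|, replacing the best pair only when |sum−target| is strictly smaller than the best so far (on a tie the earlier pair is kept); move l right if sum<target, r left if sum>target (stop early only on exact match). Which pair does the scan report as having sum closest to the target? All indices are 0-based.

pair (-14, 12) with sum -2 (|Δ|=0)

[0,17] -14+37=23 d=25 * → r--
[0,16] -14+36=22 d=24 * → r--
[0,15] -14+32=18 d=20 * → r--
[0,14] -14+28=14 d=16 * → r--
[0,13] -14+21=7 d=9 * → r--
[0,12] -14+20=6 d=8 * → r--
[0,11] -14+19=5 d=7 * → r--
[0,10] -14+16=2 d=4 * → r--
[0,9] -14+13=-1 d=1 * → r--
[0,8] -14+12=-2 d=0 * → stop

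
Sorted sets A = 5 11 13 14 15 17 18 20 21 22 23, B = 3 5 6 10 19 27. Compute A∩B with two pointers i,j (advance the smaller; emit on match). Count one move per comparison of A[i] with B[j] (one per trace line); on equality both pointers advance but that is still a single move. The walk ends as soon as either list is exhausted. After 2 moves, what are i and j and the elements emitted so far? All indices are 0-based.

i=1, j=2, emitted=[5]

[i=0,j=0] 5>3 → j++
[i=0,j=1] 5==5 emit → i++,j++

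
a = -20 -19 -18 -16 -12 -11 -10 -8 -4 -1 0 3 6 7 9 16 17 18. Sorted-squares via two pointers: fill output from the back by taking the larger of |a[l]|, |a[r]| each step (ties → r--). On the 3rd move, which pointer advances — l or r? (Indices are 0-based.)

l=0 r=17: |-20|>|18| out[17]=400, l++
l=1 r=17: |-19|>|18| out[16]=361, l++
l=2 r=17: |-18|<=|18| out[15]=324, r--

r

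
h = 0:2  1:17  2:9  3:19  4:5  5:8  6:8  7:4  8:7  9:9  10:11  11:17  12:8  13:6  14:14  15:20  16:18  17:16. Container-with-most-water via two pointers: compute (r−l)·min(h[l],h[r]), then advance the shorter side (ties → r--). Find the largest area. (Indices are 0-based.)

l=0 r=17: min(2,16)*17=34 best=34 *, l++
l=1 r=17: min(17,16)*16=256 best=256 *, r--
l=1 r=16: min(17,18)*15=255 best=256, l++
l=2 r=16: min(9,18)*14=126 best=256, l++
l=3 r=16: min(19,18)*13=234 best=256, r--
l=3 r=15: min(19,20)*12=228 best=256, l++
l=4 r=15: min(5,20)*11=55 best=256, l++
l=5 r=15: min(8,20)*10=80 best=256, l++
l=6 r=15: min(8,20)*9=72 best=256, l++
l=7 r=15: min(4,20)*8=32 best=256, l++
l=8 r=15: min(7,20)*7=49 best=256, l++
l=9 r=15: min(9,20)*6=54 best=256, l++
l=10 r=15: min(11,20)*5=55 best=256, l++
l=11 r=15: min(17,20)*4=68 best=256, l++
l=12 r=15: min(8,20)*3=24 best=256, l++
l=13 r=15: min(6,20)*2=12 best=256, l++
l=14 r=15: min(14,20)*1=14 best=256, l++

max area = 256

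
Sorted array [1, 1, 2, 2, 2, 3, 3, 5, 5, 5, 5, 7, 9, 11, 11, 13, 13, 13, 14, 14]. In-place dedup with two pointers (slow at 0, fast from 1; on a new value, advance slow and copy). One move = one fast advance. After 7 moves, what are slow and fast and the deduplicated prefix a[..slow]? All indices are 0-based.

slow=3, fast=8, prefix=[1, 2, 3, 5]

slow=0 fast=1: a[fast]=1=a[slow] dup, fast++
slow=0 fast=2: a[fast]=2≠a[slow]=1 write a[1]=2, slow++,fast++
slow=1 fast=3: a[fast]=2=a[slow] dup, fast++
slow=1 fast=4: a[fast]=2=a[slow] dup, fast++
slow=1 fast=5: a[fast]=3≠a[slow]=2 write a[2]=3, slow++,fast++
slow=2 fast=6: a[fast]=3=a[slow] dup, fast++
slow=2 fast=7: a[fast]=5≠a[slow]=3 write a[3]=5, slow++,fast++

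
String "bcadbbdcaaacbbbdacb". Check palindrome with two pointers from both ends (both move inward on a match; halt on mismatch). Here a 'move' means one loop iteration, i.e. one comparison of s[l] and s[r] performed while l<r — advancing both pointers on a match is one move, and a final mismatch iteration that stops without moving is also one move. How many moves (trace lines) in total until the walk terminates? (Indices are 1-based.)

[1,19] 'b'=='b' → l++,r--
[2,18] 'c'=='c' → l++,r--
[3,17] 'a'=='a' → l++,r--
[4,16] 'd'=='d' → l++,r--
[5,15] 'b'=='b' → l++,r--
[6,14] 'b'=='b' → l++,r--
[7,13] 'd'!='b' → stop

7 moves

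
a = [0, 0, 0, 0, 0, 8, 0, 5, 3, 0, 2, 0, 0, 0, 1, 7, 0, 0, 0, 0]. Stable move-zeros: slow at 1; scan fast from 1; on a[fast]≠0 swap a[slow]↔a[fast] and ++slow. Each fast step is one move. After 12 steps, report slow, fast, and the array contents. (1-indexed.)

slow=5, fast=13, a=[8, 5, 3, 2, 0, 0, 0, 0, 0, 0, 0, 0, 0, 0, 1, 7, 0, 0, 0, 0]

(s=1,f=1) a[fast]=0 → fast++
(s=1,f=2) a[fast]=0 → fast++
(s=1,f=3) a[fast]=0 → fast++
(s=1,f=4) a[fast]=0 → fast++
(s=1,f=5) a[fast]=0 → fast++
(s=1,f=6) a[fast]=8≠0 swap→a[1]=8 → slow++,fast++
(s=2,f=7) a[fast]=0 → fast++
(s=2,f=8) a[fast]=5≠0 swap→a[2]=5 → slow++,fast++
(s=3,f=9) a[fast]=3≠0 swap→a[3]=3 → slow++,fast++
(s=4,f=10) a[fast]=0 → fast++
(s=4,f=11) a[fast]=2≠0 swap→a[4]=2 → slow++,fast++
(s=5,f=12) a[fast]=0 → fast++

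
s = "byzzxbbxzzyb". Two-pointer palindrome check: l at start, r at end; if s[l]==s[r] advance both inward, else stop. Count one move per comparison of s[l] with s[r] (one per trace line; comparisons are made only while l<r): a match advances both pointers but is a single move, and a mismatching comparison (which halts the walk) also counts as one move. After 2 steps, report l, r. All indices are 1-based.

l=3, r=10

[1,12] 'b'=='b' → l++,r--
[2,11] 'y'=='y' → l++,r--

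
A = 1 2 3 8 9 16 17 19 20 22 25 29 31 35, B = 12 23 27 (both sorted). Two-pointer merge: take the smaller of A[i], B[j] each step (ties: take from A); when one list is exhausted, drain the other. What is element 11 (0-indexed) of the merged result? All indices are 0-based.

i=0 j=0: A[i]=1<=B[j]=12 take 1, i++
i=1 j=0: A[i]=2<=B[j]=12 take 2, i++
i=2 j=0: A[i]=3<=B[j]=12 take 3, i++
i=3 j=0: A[i]=8<=B[j]=12 take 8, i++
i=4 j=0: A[i]=9<=B[j]=12 take 9, i++
i=5 j=0: A[i]=16>B[j]=12 take 12, j++
i=5 j=1: A[i]=16<=B[j]=23 take 16, i++
i=6 j=1: A[i]=17<=B[j]=23 take 17, i++
i=7 j=1: A[i]=19<=B[j]=23 take 19, i++
i=8 j=1: A[i]=20<=B[j]=23 take 20, i++
i=9 j=1: A[i]=22<=B[j]=23 take 22, i++
i=10 j=1: A[i]=25>B[j]=23 take 23, j++
i=10 j=2: A[i]=25<=B[j]=27 take 25, i++
i=11 j=2: A[i]=29>B[j]=27 take 27, j++
i=11 j=3: B done, take A[i]=29, i++
i=12 j=3: B done, take A[i]=31, i++
i=13 j=3: B done, take A[i]=35, i++

merged[11] = 23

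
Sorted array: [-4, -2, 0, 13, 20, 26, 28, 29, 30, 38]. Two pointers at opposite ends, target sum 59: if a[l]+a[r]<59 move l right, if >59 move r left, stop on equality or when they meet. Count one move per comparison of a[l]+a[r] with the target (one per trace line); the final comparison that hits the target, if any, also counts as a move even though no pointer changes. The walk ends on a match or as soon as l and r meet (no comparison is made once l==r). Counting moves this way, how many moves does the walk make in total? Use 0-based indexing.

l=0 r=9: -4+38=34 <59, l++
l=1 r=9: -2+38=36 <59, l++
l=2 r=9: 0+38=38 <59, l++
l=3 r=9: 13+38=51 <59, l++
l=4 r=9: 20+38=58 <59, l++
l=5 r=9: 26+38=64 >59, r--
l=5 r=8: 26+30=56 <59, l++
l=6 r=8: 28+30=58 <59, l++
l=7 r=8: 29+30=59, found

9 moves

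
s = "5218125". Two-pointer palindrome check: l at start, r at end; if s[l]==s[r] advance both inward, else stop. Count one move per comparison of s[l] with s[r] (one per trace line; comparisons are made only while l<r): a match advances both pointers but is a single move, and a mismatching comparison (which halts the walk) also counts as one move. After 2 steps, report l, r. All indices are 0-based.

l=2, r=4

l=0 r=6: '5'=='5', l++,r--
l=1 r=5: '2'=='2', l++,r--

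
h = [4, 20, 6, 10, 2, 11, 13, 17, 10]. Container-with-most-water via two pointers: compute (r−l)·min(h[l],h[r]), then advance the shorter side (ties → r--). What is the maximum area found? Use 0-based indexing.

max area = 102

[0,8] min(4,10)*8=32 best=32 * → l++
[1,8] min(20,10)*7=70 best=70 * → r--
[1,7] min(20,17)*6=102 best=102 * → r--
[1,6] min(20,13)*5=65 best=102 → r--
[1,5] min(20,11)*4=44 best=102 → r--
[1,4] min(20,2)*3=6 best=102 → r--
[1,3] min(20,10)*2=20 best=102 → r--
[1,2] min(20,6)*1=6 best=102 → r--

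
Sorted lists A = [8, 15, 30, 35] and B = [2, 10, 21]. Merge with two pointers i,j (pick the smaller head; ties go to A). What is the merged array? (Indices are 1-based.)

[i=1,j=1] A[i]=8>B[j]=2 take 2 → j++
[i=1,j=2] A[i]=8<=B[j]=10 take 8 → i++
[i=2,j=2] A[i]=15>B[j]=10 take 10 → j++
[i=2,j=3] A[i]=15<=B[j]=21 take 15 → i++
[i=3,j=3] A[i]=30>B[j]=21 take 21 → j++
[i=3,j=4] B done, take A[i]=30 → i++
[i=4,j=4] B done, take A[i]=35 → i++

[2, 8, 10, 15, 21, 30, 35]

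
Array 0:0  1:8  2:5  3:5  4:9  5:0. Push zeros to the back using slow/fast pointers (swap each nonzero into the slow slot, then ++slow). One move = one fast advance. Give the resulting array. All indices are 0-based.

[8, 5, 5, 9, 0, 0]

slow=0 fast=0: a[fast]=0, fast++
slow=0 fast=1: a[fast]=8≠0 swap→a[0]=8, slow++,fast++
slow=1 fast=2: a[fast]=5≠0 swap→a[1]=5, slow++,fast++
slow=2 fast=3: a[fast]=5≠0 swap→a[2]=5, slow++,fast++
slow=3 fast=4: a[fast]=9≠0 swap→a[3]=9, slow++,fast++
slow=4 fast=5: a[fast]=0, fast++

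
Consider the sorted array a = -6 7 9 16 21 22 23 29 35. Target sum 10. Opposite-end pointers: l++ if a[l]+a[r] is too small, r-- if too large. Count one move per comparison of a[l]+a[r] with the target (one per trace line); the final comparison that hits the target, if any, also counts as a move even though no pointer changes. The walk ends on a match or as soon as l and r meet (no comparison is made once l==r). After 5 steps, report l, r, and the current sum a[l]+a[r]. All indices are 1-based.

[1,9] -6+35=29 >10 → r--
[1,8] -6+29=23 >10 → r--
[1,7] -6+23=17 >10 → r--
[1,6] -6+22=16 >10 → r--
[1,5] -6+21=15 >10 → r--

l=1, r=4, sum=10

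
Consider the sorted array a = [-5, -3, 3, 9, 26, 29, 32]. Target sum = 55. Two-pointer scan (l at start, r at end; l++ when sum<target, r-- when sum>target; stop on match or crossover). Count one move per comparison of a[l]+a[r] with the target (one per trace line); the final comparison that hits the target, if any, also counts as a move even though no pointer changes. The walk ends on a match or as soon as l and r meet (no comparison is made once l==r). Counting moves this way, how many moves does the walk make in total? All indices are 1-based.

[1,7] -5+32=27 <55 → l++
[2,7] -3+32=29 <55 → l++
[3,7] 3+32=35 <55 → l++
[4,7] 9+32=41 <55 → l++
[5,7] 26+32=58 >55 → r--
[5,6] 26+29=55 → found

6 moves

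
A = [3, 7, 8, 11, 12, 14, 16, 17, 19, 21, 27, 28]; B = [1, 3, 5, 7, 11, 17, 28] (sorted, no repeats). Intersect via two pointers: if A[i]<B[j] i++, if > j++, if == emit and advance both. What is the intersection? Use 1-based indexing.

intersection = [3, 7, 11, 17, 28]

i=1 j=1: 3>1, j++
i=1 j=2: 3==3 emit, i++,j++
i=2 j=3: 7>5, j++
i=2 j=4: 7==7 emit, i++,j++
i=3 j=5: 8<11, i++
i=4 j=5: 11==11 emit, i++,j++
i=5 j=6: 12<17, i++
i=6 j=6: 14<17, i++
i=7 j=6: 16<17, i++
i=8 j=6: 17==17 emit, i++,j++
i=9 j=7: 19<28, i++
i=10 j=7: 21<28, i++
i=11 j=7: 27<28, i++
i=12 j=7: 28==28 emit, i++,j++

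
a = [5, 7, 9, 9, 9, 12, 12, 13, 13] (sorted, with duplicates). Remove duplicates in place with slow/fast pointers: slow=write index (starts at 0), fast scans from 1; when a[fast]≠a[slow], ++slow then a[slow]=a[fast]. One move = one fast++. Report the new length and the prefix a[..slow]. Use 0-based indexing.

(s=0,f=1) a[fast]=7≠a[slow]=5 write a[1]=7 → slow++,fast++
(s=1,f=2) a[fast]=9≠a[slow]=7 write a[2]=9 → slow++,fast++
(s=2,f=3) a[fast]=9=a[slow] dup → fast++
(s=2,f=4) a[fast]=9=a[slow] dup → fast++
(s=2,f=5) a[fast]=12≠a[slow]=9 write a[3]=12 → slow++,fast++
(s=3,f=6) a[fast]=12=a[slow] dup → fast++
(s=3,f=7) a[fast]=13≠a[slow]=12 write a[4]=13 → slow++,fast++
(s=4,f=8) a[fast]=13=a[slow] dup → fast++

length 5; prefix = [5, 7, 9, 12, 13]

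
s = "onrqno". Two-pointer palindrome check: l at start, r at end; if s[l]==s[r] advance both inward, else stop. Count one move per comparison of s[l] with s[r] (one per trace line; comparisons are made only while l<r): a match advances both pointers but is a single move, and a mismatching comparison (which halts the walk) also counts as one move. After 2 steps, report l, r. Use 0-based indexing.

l=2, r=3

[0,5] 'o'=='o' → l++,r--
[1,4] 'n'=='n' → l++,r--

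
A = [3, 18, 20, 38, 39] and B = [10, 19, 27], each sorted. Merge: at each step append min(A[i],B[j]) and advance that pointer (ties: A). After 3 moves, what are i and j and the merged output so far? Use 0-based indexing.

i=2, j=1, merged so far=[3, 10, 18]

i=0 j=0: A[i]=3<=B[j]=10 take 3, i++
i=1 j=0: A[i]=18>B[j]=10 take 10, j++
i=1 j=1: A[i]=18<=B[j]=19 take 18, i++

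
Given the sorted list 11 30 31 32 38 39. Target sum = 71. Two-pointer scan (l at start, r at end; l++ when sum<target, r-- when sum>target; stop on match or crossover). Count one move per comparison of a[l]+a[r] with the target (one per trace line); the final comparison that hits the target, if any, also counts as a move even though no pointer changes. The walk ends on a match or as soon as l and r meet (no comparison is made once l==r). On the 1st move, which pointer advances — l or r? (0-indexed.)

l

l=0 r=5: 11+39=50 <71, l++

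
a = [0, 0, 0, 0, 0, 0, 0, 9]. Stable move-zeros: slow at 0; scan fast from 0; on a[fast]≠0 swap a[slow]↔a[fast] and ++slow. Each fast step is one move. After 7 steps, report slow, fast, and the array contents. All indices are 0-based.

slow=0 fast=0: a[fast]=0, fast++
slow=0 fast=1: a[fast]=0, fast++
slow=0 fast=2: a[fast]=0, fast++
slow=0 fast=3: a[fast]=0, fast++
slow=0 fast=4: a[fast]=0, fast++
slow=0 fast=5: a[fast]=0, fast++
slow=0 fast=6: a[fast]=0, fast++

slow=0, fast=7, a=[0, 0, 0, 0, 0, 0, 0, 9]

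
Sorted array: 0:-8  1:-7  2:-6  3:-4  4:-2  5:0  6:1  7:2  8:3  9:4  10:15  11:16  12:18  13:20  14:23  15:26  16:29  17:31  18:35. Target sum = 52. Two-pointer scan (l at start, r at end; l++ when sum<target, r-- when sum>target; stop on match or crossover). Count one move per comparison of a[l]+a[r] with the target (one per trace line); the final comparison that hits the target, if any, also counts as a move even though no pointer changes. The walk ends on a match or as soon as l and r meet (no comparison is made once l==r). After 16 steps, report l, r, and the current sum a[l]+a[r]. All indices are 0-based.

[0,18] -8+35=27 <52 → l++
[1,18] -7+35=28 <52 → l++
[2,18] -6+35=29 <52 → l++
[3,18] -4+35=31 <52 → l++
[4,18] -2+35=33 <52 → l++
[5,18] 0+35=35 <52 → l++
[6,18] 1+35=36 <52 → l++
[7,18] 2+35=37 <52 → l++
[8,18] 3+35=38 <52 → l++
[9,18] 4+35=39 <52 → l++
[10,18] 15+35=50 <52 → l++
[11,18] 16+35=51 <52 → l++
[12,18] 18+35=53 >52 → r--
[12,17] 18+31=49 <52 → l++
[13,17] 20+31=51 <52 → l++
[14,17] 23+31=54 >52 → r--

l=14, r=16, sum=52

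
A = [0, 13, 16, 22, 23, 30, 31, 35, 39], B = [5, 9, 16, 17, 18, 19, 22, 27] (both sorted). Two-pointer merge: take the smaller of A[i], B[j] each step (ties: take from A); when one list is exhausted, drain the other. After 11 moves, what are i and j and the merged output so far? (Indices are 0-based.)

i=4, j=7, merged so far=[0, 5, 9, 13, 16, 16, 17, 18, 19, 22, 22]

[i=0,j=0] A[i]=0<=B[j]=5 take 0 → i++
[i=1,j=0] A[i]=13>B[j]=5 take 5 → j++
[i=1,j=1] A[i]=13>B[j]=9 take 9 → j++
[i=1,j=2] A[i]=13<=B[j]=16 take 13 → i++
[i=2,j=2] A[i]=16<=B[j]=16 take 16 → i++
[i=3,j=2] A[i]=22>B[j]=16 take 16 → j++
[i=3,j=3] A[i]=22>B[j]=17 take 17 → j++
[i=3,j=4] A[i]=22>B[j]=18 take 18 → j++
[i=3,j=5] A[i]=22>B[j]=19 take 19 → j++
[i=3,j=6] A[i]=22<=B[j]=22 take 22 → i++
[i=4,j=6] A[i]=23>B[j]=22 take 22 → j++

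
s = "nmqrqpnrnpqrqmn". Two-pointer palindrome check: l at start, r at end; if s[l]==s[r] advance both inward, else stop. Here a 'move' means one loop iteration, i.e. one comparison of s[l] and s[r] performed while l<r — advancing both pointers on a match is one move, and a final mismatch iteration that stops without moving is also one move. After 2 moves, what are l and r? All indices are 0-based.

l=0 r=14: 'n'=='n', l++,r--
l=1 r=13: 'm'=='m', l++,r--

l=2, r=12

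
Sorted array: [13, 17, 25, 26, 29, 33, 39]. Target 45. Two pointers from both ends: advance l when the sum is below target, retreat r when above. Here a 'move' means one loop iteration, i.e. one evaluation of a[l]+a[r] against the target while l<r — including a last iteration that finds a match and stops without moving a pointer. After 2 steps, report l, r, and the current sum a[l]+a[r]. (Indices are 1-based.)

l=1, r=5, sum=42

[1,7] 13+39=52 >45 → r--
[1,6] 13+33=46 >45 → r--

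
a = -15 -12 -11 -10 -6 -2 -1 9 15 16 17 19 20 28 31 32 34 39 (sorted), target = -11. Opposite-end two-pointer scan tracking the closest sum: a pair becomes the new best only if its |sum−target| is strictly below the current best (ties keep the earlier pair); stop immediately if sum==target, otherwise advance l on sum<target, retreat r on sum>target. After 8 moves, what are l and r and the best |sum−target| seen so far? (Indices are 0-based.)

[0,17] -15+39=24 d=35 * → r--
[0,16] -15+34=19 d=30 * → r--
[0,15] -15+32=17 d=28 * → r--
[0,14] -15+31=16 d=27 * → r--
[0,13] -15+28=13 d=24 * → r--
[0,12] -15+20=5 d=16 * → r--
[0,11] -15+19=4 d=15 * → r--
[0,10] -15+17=2 d=13 * → r--

l=0, r=9, best |Δ|=13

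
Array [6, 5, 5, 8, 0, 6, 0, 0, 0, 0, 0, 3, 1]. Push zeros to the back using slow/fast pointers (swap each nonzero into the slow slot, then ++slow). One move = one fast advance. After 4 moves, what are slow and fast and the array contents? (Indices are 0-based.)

slow=4, fast=4, a=[6, 5, 5, 8, 0, 6, 0, 0, 0, 0, 0, 3, 1]

slow=0 fast=0: a[fast]=6≠0 swap→a[0]=6, slow++,fast++
slow=1 fast=1: a[fast]=5≠0 swap→a[1]=5, slow++,fast++
slow=2 fast=2: a[fast]=5≠0 swap→a[2]=5, slow++,fast++
slow=3 fast=3: a[fast]=8≠0 swap→a[3]=8, slow++,fast++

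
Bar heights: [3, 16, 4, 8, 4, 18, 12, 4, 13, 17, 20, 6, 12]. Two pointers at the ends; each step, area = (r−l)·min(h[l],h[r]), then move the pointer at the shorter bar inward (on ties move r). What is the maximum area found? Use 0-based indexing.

max area = 144

[0,12] min(3,12)*12=36 best=36 * → l++
[1,12] min(16,12)*11=132 best=132 * → r--
[1,11] min(16,6)*10=60 best=132 → r--
[1,10] min(16,20)*9=144 best=144 * → l++
[2,10] min(4,20)*8=32 best=144 → l++
[3,10] min(8,20)*7=56 best=144 → l++
[4,10] min(4,20)*6=24 best=144 → l++
[5,10] min(18,20)*5=90 best=144 → l++
[6,10] min(12,20)*4=48 best=144 → l++
[7,10] min(4,20)*3=12 best=144 → l++
[8,10] min(13,20)*2=26 best=144 → l++
[9,10] min(17,20)*1=17 best=144 → l++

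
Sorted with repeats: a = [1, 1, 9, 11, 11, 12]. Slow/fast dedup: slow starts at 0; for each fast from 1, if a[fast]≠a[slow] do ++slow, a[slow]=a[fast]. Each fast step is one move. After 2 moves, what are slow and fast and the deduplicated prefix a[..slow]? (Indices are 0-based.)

(s=0,f=1) a[fast]=1=a[slow] dup → fast++
(s=0,f=2) a[fast]=9≠a[slow]=1 write a[1]=9 → slow++,fast++

slow=1, fast=3, prefix=[1, 9]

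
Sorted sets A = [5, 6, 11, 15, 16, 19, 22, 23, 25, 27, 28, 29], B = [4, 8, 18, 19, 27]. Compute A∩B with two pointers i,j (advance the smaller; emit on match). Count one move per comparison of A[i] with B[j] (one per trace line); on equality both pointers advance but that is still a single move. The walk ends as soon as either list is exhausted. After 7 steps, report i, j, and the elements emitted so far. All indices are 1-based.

[i=1,j=1] 5>4 → j++
[i=1,j=2] 5<8 → i++
[i=2,j=2] 6<8 → i++
[i=3,j=2] 11>8 → j++
[i=3,j=3] 11<18 → i++
[i=4,j=3] 15<18 → i++
[i=5,j=3] 16<18 → i++

i=6, j=3, emitted=[]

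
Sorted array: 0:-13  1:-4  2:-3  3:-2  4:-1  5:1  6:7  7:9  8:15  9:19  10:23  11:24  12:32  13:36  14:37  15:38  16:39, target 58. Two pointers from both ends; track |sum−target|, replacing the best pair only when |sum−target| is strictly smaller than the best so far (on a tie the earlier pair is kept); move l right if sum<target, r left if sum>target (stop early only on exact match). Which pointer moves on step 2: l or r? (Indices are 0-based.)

[0,16] -13+39=26 d=32 * → l++
[1,16] -4+39=35 d=23 * → l++

l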